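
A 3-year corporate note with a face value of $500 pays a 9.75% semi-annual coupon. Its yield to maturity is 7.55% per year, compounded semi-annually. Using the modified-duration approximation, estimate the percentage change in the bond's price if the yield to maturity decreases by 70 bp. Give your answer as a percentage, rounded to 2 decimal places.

+1.81%

Periodic yield y = 0.03775. Modified duration first:
  t   CF        PV=CF/(1+0.03775)^t    t·PV
  1       24.375        23.4883        23.4883
  2       24.375        22.6339        45.2678
  3       24.375        21.8105        65.4316
  4       24.375        21.0171        84.0686
  5       24.375        20.2526       101.2630
  6      524.375       419.8417     2,519.0499
  Σ                    529.0441     2,838.5692
P = 529.0441; D_Mac = 5.36547 half-year periods = 2.68273 yrs; D_mod = 2.68273/(1+0.03775) = 2.58514 yrs.
ΔP/P ≈ -D_mod · Δy = -2.58514 × (-0.007) = +0.018096 = +1.8096%.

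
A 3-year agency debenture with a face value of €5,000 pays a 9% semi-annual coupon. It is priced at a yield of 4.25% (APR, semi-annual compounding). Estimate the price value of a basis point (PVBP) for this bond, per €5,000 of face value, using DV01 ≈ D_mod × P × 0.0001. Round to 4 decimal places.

Periodic yield y = 0.02125.
  t   CF        PV=CF/(1+0.02125)^t    t·PV
  1       225.00       220.3182       220.3182
  2       225.00       215.7339       431.4678
  3       225.00       211.2449       633.7348
  4       225.00       206.8494       827.3976
  5       225.00       202.5453     1,012.7265
  6     5,225.00     4,605.6812    27,634.0875
  Σ                  5,662.3730    30,759.7324
P = 5,662.3730; D_Mac = 5.43230 half-year periods = 2.71615 yrs; D_mod = 2.65963 yrs.
DV01 ≈ 2.65963 × 5,662.3730 × 0.0001 = 1.505984.

€1.5060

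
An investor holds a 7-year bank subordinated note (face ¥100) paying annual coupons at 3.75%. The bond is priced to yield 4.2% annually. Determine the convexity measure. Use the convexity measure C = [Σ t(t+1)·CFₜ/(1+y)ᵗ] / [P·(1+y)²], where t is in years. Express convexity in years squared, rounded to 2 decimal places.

44.50

With y = 0.042:
  t   CF        PV=CF/(1+0.042)^t    t·PV        t(t+1)·PV
  1         3.75         3.5988         3.5988           7.1977
  2         3.75         3.4538         6.9076          20.7227
  3         3.75         3.3146         9.9437          39.7749
  4         3.75         3.1810        12.7239          63.6195
  5         3.75         3.0528        15.2638          91.5828
  6         3.75         2.9297        17.5783         123.0479
  7       103.75        77.7883       544.5178       4,356.1427
  Σ                     97.3189       610.5340       4,702.0883
P = 97.3189.
Convexity = Σ t(t+1)·PV / [P·(1+y)²] = 4,702.0883 / (97.3189 × 1.085764) = 44.49980.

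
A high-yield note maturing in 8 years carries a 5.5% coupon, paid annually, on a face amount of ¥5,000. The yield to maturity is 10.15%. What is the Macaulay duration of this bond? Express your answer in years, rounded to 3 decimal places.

6.449 years

Periodic yield y = 0.1015. Discount each cash flow and weight by its year:
  t   CF        PV=CF/(1+0.1015)^t    t·PV
  1       275.00       249.6596       249.6596
  2       275.00       226.6542       453.3083
  3       275.00       205.7686       617.3059
  4       275.00       186.8077       747.2307
  5       275.00       169.5939       847.9694
  6       275.00       153.9663       923.7978
  7       275.00       139.7788       978.4513
  8     5,275.00     2,434.1450    19,473.1603
  Σ                  3,766.3740    24,290.8833
Price P = Σ PV = 3,766.3740.
Macaulay duration = Σ(t·PV) / P = 24,290.8833 / 3,766.3740 = 6.44941 years.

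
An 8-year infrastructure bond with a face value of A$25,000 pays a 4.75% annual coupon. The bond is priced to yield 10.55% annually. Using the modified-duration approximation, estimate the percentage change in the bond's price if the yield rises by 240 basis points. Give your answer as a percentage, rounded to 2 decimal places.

-14.26%

Periodic yield y = 0.1055. Modified duration first:
  t   CF        PV=CF/(1+0.1055)^t    t·PV
  1     1,187.50     1,074.1746     1,074.1746
  2     1,187.50       971.6640     1,943.3281
  3     1,187.50       878.9363     2,636.8088
  4     1,187.50       795.0577     3,180.2307
  5     1,187.50       719.1838     3,595.9189
  6     1,187.50       650.5507     3,903.3041
  7     1,187.50       588.4674     4,119.2716
  8    26,187.50    11,738.8098    93,910.4782
  Σ                 17,416.8441   114,363.5149
P = 17,416.8441; D_Mac = 6.56626 yrs; D_mod = 6.56626/(1+0.1055) = 5.93963 yrs.
ΔP/P ≈ -D_mod · Δy = -5.93963 × (+0.024) = -0.142551 = -14.2551%.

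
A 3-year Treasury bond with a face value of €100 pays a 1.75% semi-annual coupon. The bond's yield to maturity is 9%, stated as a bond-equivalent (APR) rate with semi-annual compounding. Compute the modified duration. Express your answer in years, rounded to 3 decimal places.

2.801 years

Periodic yield y = 0.045. First find Macaulay duration:
  t   CF        PV=CF/(1+0.045)^t    t·PV
  1        0.875         0.8373         0.8373
  2        0.875         0.8013         1.6025
  3        0.875         0.7668         2.3003
  4        0.875         0.7337         2.9350
  5        0.875         0.7021         3.5107
  6      100.875        77.4615       464.7689
  Σ                     81.3027       475.9547
P = 81.3027; Macaulay duration = 475.9547 / 81.3027 = 5.85411 half-year periods = 2.92705 years.
Modified duration = D_Mac / (1 + y) = 2.92705 / 1.045 = 2.80101 years.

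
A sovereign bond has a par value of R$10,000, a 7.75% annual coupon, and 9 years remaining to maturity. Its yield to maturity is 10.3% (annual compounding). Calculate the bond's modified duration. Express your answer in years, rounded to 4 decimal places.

Periodic yield y = 0.103. First find Macaulay duration:
  t   CF        PV=CF/(1+0.103)^t    t·PV
  1       775.00       702.6292       702.6292
  2       775.00       637.0165     1,274.0330
  3       775.00       577.5308     1,732.5925
  4       775.00       523.6000     2,094.4001
  5       775.00       474.7054     2,373.5268
  6       775.00       430.3766     2,582.2595
  7       775.00       390.1873     2,731.3110
  8       775.00       353.7509     2,830.0075
  9    10,775.00     4,459.0020    40,131.0180
  Σ                  8,548.7987    56,451.7775
P = 8,548.7987; Macaulay duration = 56,451.7775 / 8,548.7987 = 6.60347 years.
Modified duration = D_Mac / (1 + y) = 6.60347 / 1.103 = 5.98683 years.

5.9868 years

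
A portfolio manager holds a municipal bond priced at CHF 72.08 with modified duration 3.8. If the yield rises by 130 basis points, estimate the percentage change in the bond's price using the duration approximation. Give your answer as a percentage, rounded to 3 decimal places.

-4.940%

Duration approximation: ΔP/P ≈ -D_mod · Δy = -3.8 × (+0.013) = -0.049400.
As a percentage: -4.9400%.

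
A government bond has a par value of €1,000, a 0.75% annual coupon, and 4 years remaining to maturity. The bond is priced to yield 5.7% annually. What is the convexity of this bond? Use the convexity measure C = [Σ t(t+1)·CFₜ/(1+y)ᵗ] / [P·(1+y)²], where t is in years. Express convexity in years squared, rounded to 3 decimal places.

With y = 0.057:
  t   CF        PV=CF/(1+0.057)^t    t·PV        t(t+1)·PV
  1         7.50         7.0956         7.0956          14.1911
  2         7.50         6.7129        13.4258          40.2775
  3         7.50         6.3509        19.0527          76.2110
  4     1,007.50       807.1330     3,228.5320      16,142.6601
  Σ                    827.2924     3,268.1061      16,273.3396
P = 827.2924.
Convexity = Σ t(t+1)·PV / [P·(1+y)²] = 16,273.3396 / (827.2924 × 1.117249) = 17.60628.

17.606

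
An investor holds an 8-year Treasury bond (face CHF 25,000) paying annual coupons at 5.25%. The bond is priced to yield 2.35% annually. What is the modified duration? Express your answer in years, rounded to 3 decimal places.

6.708 years

Periodic yield y = 0.0235. First find Macaulay duration:
  t   CF        PV=CF/(1+0.0235)^t    t·PV
  1     1,312.50     1,282.3644     1,282.3644
  2     1,312.50     1,252.9208     2,505.8416
  3     1,312.50     1,224.1532     3,672.4596
  4     1,312.50     1,196.0461     4,784.1845
  5     1,312.50     1,168.5844     5,842.9219
  6     1,312.50     1,141.7532     6,850.5191
  7     1,312.50     1,115.5380     7,808.7663
  8    26,312.50    21,850.3973   174,803.1781
  Σ                 30,231.7574   207,550.2354
P = 30,231.7574; Macaulay duration = 207,550.2354 / 30,231.7574 = 6.86531 years.
Modified duration = D_Mac / (1 + y) = 6.86531 / 1.0235 = 6.70767 years.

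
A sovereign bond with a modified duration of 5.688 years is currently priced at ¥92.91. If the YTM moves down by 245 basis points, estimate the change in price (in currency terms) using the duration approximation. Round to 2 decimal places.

Duration approximation: ΔP/P ≈ -D_mod · Δy = -5.688 × (-0.0245) = +0.139356.
ΔP ≈ 92.91 × (+0.139356) = +12.94756596.

+¥12.95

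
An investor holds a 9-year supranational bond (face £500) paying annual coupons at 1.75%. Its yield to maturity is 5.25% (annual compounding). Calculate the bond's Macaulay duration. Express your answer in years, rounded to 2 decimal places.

Periodic yield y = 0.0525. Discount each cash flow and weight by its year:
  t   CF        PV=CF/(1+0.0525)^t    t·PV
  1         8.75         8.3135         8.3135
  2         8.75         7.8988        15.7977
  3         8.75         7.5048        22.5145
  4         8.75         7.1305        28.5220
  5         8.75         6.7748        33.8741
  6         8.75         6.4369        38.6213
  7         8.75         6.1158        42.8106
  8         8.75         5.8107        46.4859
  9       508.75       321.0003     2,889.0030
  Σ                    376.9863     3,125.9426
Price P = Σ PV = 376.9863.
Macaulay duration = Σ(t·PV) / P = 3,125.9426 / 376.9863 = 8.29193 years.

8.29 years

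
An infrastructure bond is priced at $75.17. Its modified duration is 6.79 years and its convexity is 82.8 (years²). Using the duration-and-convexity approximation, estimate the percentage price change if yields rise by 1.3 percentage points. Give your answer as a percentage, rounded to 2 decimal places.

-8.13%

Duration effect: -D_mod·Δy = -6.79 × (+0.013) = -0.088270
Convexity effect: ½·C·(Δy)² = 0.5 × 82.8 × (0.013)² = +0.0069966
ΔP/P ≈ -0.088270 + 0.0069966 = -0.0812734
= -8.12734%.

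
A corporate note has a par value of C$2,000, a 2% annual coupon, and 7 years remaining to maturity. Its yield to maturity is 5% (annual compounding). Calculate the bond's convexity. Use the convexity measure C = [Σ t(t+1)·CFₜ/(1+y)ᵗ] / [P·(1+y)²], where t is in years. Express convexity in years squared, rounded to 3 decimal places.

46.508

With y = 0.05:
  t   CF        PV=CF/(1+0.05)^t    t·PV        t(t+1)·PV
  1        40.00        38.0952        38.0952          76.1905
  2        40.00        36.2812        72.5624         217.6871
  3        40.00        34.5535       103.6605         414.6420
  4        40.00        32.9081       131.6324         658.1620
  5        40.00        31.3410       156.7052         940.2314
  6        40.00        29.8486       179.0917       1,253.6419
  7     2,040.00     1,449.7899    10,148.5294      81,188.2352
  Σ                  1,652.8176    10,830.2768      84,748.7900
P = 1,652.8176.
Convexity = Σ t(t+1)·PV / [P·(1+y)²] = 84,748.7900 / (1,652.8176 × 1.102500) = 46.50825.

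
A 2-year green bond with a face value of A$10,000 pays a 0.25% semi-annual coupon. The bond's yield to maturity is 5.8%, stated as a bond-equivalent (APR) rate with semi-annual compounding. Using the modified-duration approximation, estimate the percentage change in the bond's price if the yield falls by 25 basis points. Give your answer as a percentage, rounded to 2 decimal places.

+0.48%

Periodic yield y = 0.029. Modified duration first:
  t   CF        PV=CF/(1+0.029)^t    t·PV
  1        12.50        12.1477        12.1477
  2        12.50        11.8054        23.6107
  3        12.50        11.4727        34.4180
  4    10,012.50     8,930.6081    35,722.4323
  Σ                  8,966.0338    35,792.6087
P = 8,966.0338; D_Mac = 3.99202 half-year periods = 1.99601 yrs; D_mod = 1.99601/(1+0.029) = 1.93976 yrs.
ΔP/P ≈ -D_mod · Δy = -1.93976 × (-0.0025) = +0.004849 = +0.4849%.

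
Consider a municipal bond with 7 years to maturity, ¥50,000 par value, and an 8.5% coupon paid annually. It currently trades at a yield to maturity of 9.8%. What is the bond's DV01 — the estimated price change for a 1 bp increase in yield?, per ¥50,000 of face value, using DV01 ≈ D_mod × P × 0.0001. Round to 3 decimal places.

Periodic yield y = 0.098.
  t   CF        PV=CF/(1+0.098)^t    t·PV
  1     4,250.00     3,870.6740     3,870.6740
  2     4,250.00     3,525.2040     7,050.4079
  3     4,250.00     3,210.5683     9,631.7048
  4     4,250.00     2,924.0148    11,696.0593
  5     4,250.00     2,663.0372    13,315.1859
  6     4,250.00     2,425.3526    14,552.1157
  7    54,250.00    28,195.7312   197,370.1184
  Σ                 46,814.5820   257,486.2660
P = 46,814.5820; D_Mac = 5.50013 yrs; D_mod = 5.00923 yrs.
DV01 ≈ 5.00923 × 46,814.5820 × 0.0001 = 23.450480.

¥23.450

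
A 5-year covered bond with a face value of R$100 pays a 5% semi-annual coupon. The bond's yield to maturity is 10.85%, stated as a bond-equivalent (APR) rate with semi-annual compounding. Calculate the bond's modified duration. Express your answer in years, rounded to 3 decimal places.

Periodic yield y = 0.05425. First find Macaulay duration:
  t   CF        PV=CF/(1+0.05425)^t    t·PV
  1         2.50         2.3714         2.3714
  2         2.50         2.2493         4.4987
  3         2.50         2.1336         6.4007
  4         2.50         2.0238         8.0952
  5         2.50         1.9196         9.5982
  6         2.50         1.8209        10.9252
  7         2.50         1.7272        12.0902
  8         2.50         1.6383        13.1063
  9         2.50         1.5540        13.9859
  10      102.50        60.4349       604.3489
  Σ                     77.8729       685.4207
P = 77.8729; Macaulay duration = 685.4207 / 77.8729 = 8.80179 half-year periods = 4.40089 years.
Modified duration = D_Mac / (1 + y) = 4.40089 / 1.05425 = 4.17443 years.

4.174 years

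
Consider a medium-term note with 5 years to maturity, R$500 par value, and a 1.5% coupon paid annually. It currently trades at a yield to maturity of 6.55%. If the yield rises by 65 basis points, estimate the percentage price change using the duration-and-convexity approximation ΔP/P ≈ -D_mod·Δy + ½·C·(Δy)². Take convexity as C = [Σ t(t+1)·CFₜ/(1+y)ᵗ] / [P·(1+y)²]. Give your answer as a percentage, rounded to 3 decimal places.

-2.895%

With y = 0.0655:
  t   CF        PV=CF/(1+0.0655)^t    t·PV        t(t+1)·PV
  1         7.50         7.0389         7.0389          14.0779
  2         7.50         6.6062        13.2125          39.6374
  3         7.50         6.2001        18.6004          74.4016
  4         7.50         5.8190        23.2760         116.3798
  5       507.50       369.5462     1,847.7312      11,086.3869
  Σ                    395.2105     1,909.8589      11,330.8836
P = 395.2105; D_Mac = 4.83251 yrs; D_mod = 4.53544 yrs; C = 25.25389.
Duration effect: -4.53544 × (+0.0065) = -0.029480
Convexity effect: 0.5 × 25.25389 × (0.0065)² = +0.0005335
ΔP/P ≈ -0.029480 + 0.0005335 = -0.028947 = -2.8947%.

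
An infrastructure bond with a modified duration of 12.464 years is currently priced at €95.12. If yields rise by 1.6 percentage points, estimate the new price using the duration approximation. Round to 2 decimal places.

€76.15

Duration approximation: ΔP/P ≈ -D_mod · Δy = -12.464 × (+0.016) = -0.199424.
New price ≈ 95.12 × (1 - 0.199424) = 76.15078912.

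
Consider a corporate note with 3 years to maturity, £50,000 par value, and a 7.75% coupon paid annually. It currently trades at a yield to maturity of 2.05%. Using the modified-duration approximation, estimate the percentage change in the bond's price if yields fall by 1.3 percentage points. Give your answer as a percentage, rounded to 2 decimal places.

+3.57%

Periodic yield y = 0.0205. Modified duration first:
  t   CF        PV=CF/(1+0.0205)^t    t·PV
  1     3,875.00     3,797.1583     3,797.1583
  2     3,875.00     3,720.8802     7,441.7604
  3    53,875.00    50,693.0306   152,079.0919
  Σ                 58,211.0691   163,318.0106
P = 58,211.0691; D_Mac = 2.80562 yrs; D_mod = 2.80562/(1+0.0205) = 2.74926 yrs.
ΔP/P ≈ -D_mod · Δy = -2.74926 × (-0.013) = +0.035740 = +3.5740%.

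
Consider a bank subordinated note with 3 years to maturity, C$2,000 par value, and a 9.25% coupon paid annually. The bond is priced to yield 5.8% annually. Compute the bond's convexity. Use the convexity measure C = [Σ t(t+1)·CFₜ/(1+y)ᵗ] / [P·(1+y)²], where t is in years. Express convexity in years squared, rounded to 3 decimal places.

With y = 0.058:
  t   CF        PV=CF/(1+0.058)^t    t·PV        t(t+1)·PV
  1       185.00       174.8582       174.8582         349.7164
  2       185.00       165.2724       330.5448         991.6345
  3     2,185.00     1,844.9918     5,534.9754      22,139.9015
  Σ                  2,185.1224     6,040.3784      23,481.2525
P = 2,185.1224.
Convexity = Σ t(t+1)·PV / [P·(1+y)²] = 23,481.2525 / (2,185.1224 × 1.119364) = 9.60006.

9.600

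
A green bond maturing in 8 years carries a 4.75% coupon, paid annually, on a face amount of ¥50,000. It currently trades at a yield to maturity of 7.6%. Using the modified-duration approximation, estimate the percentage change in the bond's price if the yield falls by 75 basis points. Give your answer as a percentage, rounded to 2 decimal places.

Periodic yield y = 0.076. Modified duration first:
  t   CF        PV=CF/(1+0.076)^t    t·PV
  1     2,375.00     2,207.2491     2,207.2491
  2     2,375.00     2,051.3467     4,102.6934
  3     2,375.00     1,906.4561     5,719.3682
  4     2,375.00     1,771.7993     7,087.1972
  5     2,375.00     1,646.6536     8,233.2682
  6     2,375.00     1,530.3472     9,182.0835
  7     2,375.00     1,422.2558     9,955.7906
  8    52,375.00    29,149.1480   233,193.1840
  Σ                 41,685.2558   279,680.8342
P = 41,685.2558; D_Mac = 6.70935 yrs; D_mod = 6.70935/(1+0.076) = 6.23545 yrs.
ΔP/P ≈ -D_mod · Δy = -6.23545 × (-0.0075) = +0.046766 = +4.6766%.

+4.68%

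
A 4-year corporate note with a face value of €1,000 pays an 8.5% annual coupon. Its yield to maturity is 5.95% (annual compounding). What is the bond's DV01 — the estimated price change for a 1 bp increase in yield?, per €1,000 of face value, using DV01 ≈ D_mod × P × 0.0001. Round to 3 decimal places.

Periodic yield y = 0.0595.
  t   CF        PV=CF/(1+0.0595)^t    t·PV
  1        85.00        80.2265        80.2265
  2        85.00        75.7211       151.4422
  3        85.00        71.4687       214.4062
  4     1,085.00       861.0451     3,444.1804
  Σ                  1,088.4615     3,890.2553
P = 1,088.4615; D_Mac = 3.57409 yrs; D_mod = 3.37337 yrs.
DV01 ≈ 3.37337 × 1,088.4615 × 0.0001 = 0.367178.

€0.367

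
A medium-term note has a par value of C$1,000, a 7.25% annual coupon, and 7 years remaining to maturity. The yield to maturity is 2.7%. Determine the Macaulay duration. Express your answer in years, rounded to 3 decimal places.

Periodic yield y = 0.027. Discount each cash flow and weight by its year:
  t   CF        PV=CF/(1+0.027)^t    t·PV
  1        72.50        70.5940        70.5940
  2        72.50        68.7380       137.4761
  3        72.50        66.9309       200.7927
  4        72.50        65.1713       260.6851
  5        72.50        63.4579       317.2896
  6        72.50        61.7896       370.7376
  7     1,072.50       890.0291     6,230.2035
  Σ                  1,286.7108     7,587.7785
Price P = Σ PV = 1,286.7108.
Macaulay duration = Σ(t·PV) / P = 7,587.7785 / 1,286.7108 = 5.89704 years.

5.897 years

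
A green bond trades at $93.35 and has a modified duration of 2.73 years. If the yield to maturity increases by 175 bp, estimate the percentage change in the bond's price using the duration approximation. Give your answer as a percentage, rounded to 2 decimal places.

-4.78%

Duration approximation: ΔP/P ≈ -D_mod · Δy = -2.73 × (+0.0175) = -0.047775.
As a percentage: -4.7775%.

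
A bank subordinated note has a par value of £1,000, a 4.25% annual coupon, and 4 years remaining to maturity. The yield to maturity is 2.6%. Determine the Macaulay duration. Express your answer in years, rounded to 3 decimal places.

Periodic yield y = 0.026. Discount each cash flow and weight by its year:
  t   CF        PV=CF/(1+0.026)^t    t·PV
  1        42.50        41.4230        41.4230
  2        42.50        40.3733        80.7466
  3        42.50        39.3502       118.0506
  4     1,042.50       940.7768     3,763.1074
  Σ                  1,061.9233     4,003.3276
Price P = Σ PV = 1,061.9233.
Macaulay duration = Σ(t·PV) / P = 4,003.3276 / 1,061.9233 = 3.76988 years.

3.770 years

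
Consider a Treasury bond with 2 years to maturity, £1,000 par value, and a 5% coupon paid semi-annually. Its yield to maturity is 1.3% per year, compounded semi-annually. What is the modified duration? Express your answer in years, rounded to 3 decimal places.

Periodic yield y = 0.0065. First find Macaulay duration:
  t   CF        PV=CF/(1+0.0065)^t    t·PV
  1        25.00        24.8385        24.8385
  2        25.00        24.6781        49.3563
  3        25.00        24.5188        73.5563
  4     1,025.00       998.7775     3,995.1100
  Σ                  1,072.8130     4,142.8611
P = 1,072.8130; Macaulay duration = 4,142.8611 / 1,072.8130 = 3.86168 half-year periods = 1.93084 years.
Modified duration = D_Mac / (1 + y) = 1.93084 / 1.0065 = 1.91837 years.

1.918 years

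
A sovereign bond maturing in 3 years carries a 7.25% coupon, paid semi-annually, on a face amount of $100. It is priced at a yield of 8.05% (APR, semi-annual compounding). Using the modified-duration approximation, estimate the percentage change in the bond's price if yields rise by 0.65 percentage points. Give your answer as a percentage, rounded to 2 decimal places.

Periodic yield y = 0.04025. Modified duration first:
  t   CF        PV=CF/(1+0.04025)^t    t·PV
  1        3.625         3.4847         3.4847
  2        3.625         3.3499         6.6998
  3        3.625         3.2203         9.6609
  4        3.625         3.0957        12.3827
  5        3.625         2.9759        14.8795
  6      103.625        81.7783       490.6699
  Σ                     97.9049       537.7776
P = 97.9049; D_Mac = 5.49286 half-year periods = 2.74643 yrs; D_mod = 2.74643/(1+0.04025) = 2.64016 yrs.
ΔP/P ≈ -D_mod · Δy = -2.64016 × (+0.0065) = -0.017161 = -1.7161%.

-1.72%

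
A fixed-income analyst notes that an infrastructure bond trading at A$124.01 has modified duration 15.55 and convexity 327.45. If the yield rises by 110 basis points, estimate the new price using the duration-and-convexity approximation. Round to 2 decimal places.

A$105.25

Duration effect: -D_mod·Δy = -15.55 × (+0.011) = -0.171050
Convexity effect: ½·C·(Δy)² = 0.5 × 327.45 × (0.011)² = +0.019810725
ΔP/P ≈ -0.171050 + 0.019810725 = -0.151239275
New price ≈ 124.01 × (1 - 0.151239275) = 105.25481750725.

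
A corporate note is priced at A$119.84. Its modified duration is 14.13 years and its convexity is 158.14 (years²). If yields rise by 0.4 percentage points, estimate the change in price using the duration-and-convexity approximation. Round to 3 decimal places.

Duration effect: -D_mod·Δy = -14.13 × (+0.004) = -0.056520
Convexity effect: ½·C·(Δy)² = 0.5 × 158.14 × (0.004)² = +0.00126512
ΔP/P ≈ -0.056520 + 0.00126512 = -0.05525488
ΔP ≈ 119.84 × (-0.05525488) = -6.6217448192.

-A$6.622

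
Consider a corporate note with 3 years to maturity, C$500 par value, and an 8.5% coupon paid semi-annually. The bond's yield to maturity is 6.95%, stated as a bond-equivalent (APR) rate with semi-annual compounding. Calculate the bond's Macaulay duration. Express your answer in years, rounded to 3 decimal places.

Periodic yield y = 0.03475. Discount each cash flow and weight by its period:
  t   CF        PV=CF/(1+0.03475)^t    t·PV
  1        21.25        20.5364        20.5364
  2        21.25        19.8467        39.6934
  3        21.25        19.1802        57.5405
  4        21.25        18.5361        74.1442
  5        21.25        17.9136        89.5678
  6       521.25       424.6523     2,547.9137
  Σ                    520.6651     2,829.3959
Price P = Σ PV = 520.6651.
Macaulay duration = Σ(t·PV) / P = 2,829.3959 / 520.6651 = 5.43420 half-year periods.
In years: 5.43420 / 2 = 2.71710 years.

2.717 years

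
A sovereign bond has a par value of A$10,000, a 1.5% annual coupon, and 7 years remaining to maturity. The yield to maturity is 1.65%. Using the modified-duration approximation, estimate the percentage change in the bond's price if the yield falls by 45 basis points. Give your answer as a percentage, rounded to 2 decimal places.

+2.96%

Periodic yield y = 0.0165. Modified duration first:
  t   CF        PV=CF/(1+0.0165)^t    t·PV
  1       150.00       147.5652       147.5652
  2       150.00       145.1699       290.3397
  3       150.00       142.8134       428.4403
  4       150.00       140.4953       561.9811
  5       150.00       138.2147       691.0737
  6       150.00       135.9712       815.8273
  7    10,150.00     9,051.3709    63,359.5963
  Σ                  9,901.6006    66,294.8236
P = 9,901.6006; D_Mac = 6.69536 yrs; D_mod = 6.69536/(1+0.0165) = 6.58668 yrs.
ΔP/P ≈ -D_mod · Δy = -6.58668 × (-0.0045) = +0.029640 = +2.9640%.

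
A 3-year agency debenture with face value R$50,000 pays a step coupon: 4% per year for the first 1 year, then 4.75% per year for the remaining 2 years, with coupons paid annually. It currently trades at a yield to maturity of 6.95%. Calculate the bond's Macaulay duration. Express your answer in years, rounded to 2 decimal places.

2.88 years

Periodic yield y = 0.0695. Discount each cash flow and weight by its year:
  t   CF        PV=CF/(1+0.0695)^t    t·PV
  1     2,000.00     1,870.0327     1,870.0327
  2     2,375.00     2,076.3570     4,152.7141
  3    52,375.00    42,813.5923   128,440.7769
  Σ                 46,759.9821   134,463.5238
Price P = Σ PV = 46,759.9821.
Macaulay duration = Σ(t·PV) / P = 134,463.5238 / 46,759.9821 = 2.87561 years.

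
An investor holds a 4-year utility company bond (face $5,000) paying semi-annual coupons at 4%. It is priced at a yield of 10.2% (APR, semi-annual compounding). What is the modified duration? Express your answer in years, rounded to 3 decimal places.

Periodic yield y = 0.051. First find Macaulay duration:
  t   CF        PV=CF/(1+0.051)^t    t·PV
  1       100.00        95.1475        95.1475
  2       100.00        90.5304       181.0609
  3       100.00        86.1374       258.4123
  4       100.00        81.9576       327.8303
  5       100.00        77.9806       389.9029
  6       100.00        74.1965       445.1793
  7       100.00        70.5961       494.1730
  8     5,100.00     3,425.6931    27,405.5445
  Σ                  4,002.2392    29,597.2506
P = 4,002.2392; Macaulay duration = 29,597.2506 / 4,002.2392 = 7.39517 half-year periods = 3.69759 years.
Modified duration = D_Mac / (1 + y) = 3.69759 / 1.051 = 3.51816 years.

3.518 years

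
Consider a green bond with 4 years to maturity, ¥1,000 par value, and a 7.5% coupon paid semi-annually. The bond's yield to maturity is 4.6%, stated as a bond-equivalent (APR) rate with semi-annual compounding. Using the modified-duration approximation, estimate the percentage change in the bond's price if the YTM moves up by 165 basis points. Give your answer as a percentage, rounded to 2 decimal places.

-5.74%

Periodic yield y = 0.023. Modified duration first:
  t   CF        PV=CF/(1+0.023)^t    t·PV
  1        37.50        36.6569        36.6569
  2        37.50        35.8327        71.6655
  3        37.50        35.0271       105.0813
  4        37.50        34.2396       136.9584
  5        37.50        33.4698       167.3490
  6        37.50        32.7173       196.3038
  7        37.50        31.9817       223.8720
  8     1,037.50       864.9341     6,919.4731
  Σ                  1,104.8593     7,857.3600
P = 1,104.8593; D_Mac = 7.11164 half-year periods = 3.55582 yrs; D_mod = 3.55582/(1+0.023) = 3.47587 yrs.
ΔP/P ≈ -D_mod · Δy = -3.47587 × (+0.0165) = -0.057352 = -5.7352%.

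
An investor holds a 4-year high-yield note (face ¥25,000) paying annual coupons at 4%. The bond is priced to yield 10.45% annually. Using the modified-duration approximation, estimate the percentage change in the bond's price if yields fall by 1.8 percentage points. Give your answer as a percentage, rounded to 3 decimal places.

+6.102%

Periodic yield y = 0.1045. Modified duration first:
  t   CF        PV=CF/(1+0.1045)^t    t·PV
  1     1,000.00       905.3871       905.3871
  2     1,000.00       819.7257     1,639.4514
  3     1,000.00       742.1690     2,226.5071
  4    26,000.00    17,470.7065    69,882.8259
  Σ                 19,937.9883    74,654.1715
P = 19,937.9883; D_Mac = 3.74432 yrs; D_mod = 3.74432/(1+0.1045) = 3.39006 yrs.
ΔP/P ≈ -D_mod · Δy = -3.39006 × (-0.018) = +0.061021 = +6.1021%.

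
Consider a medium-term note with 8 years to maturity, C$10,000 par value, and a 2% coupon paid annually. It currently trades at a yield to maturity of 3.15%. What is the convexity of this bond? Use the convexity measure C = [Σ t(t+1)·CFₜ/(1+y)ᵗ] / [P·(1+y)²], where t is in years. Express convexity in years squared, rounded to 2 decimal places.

With y = 0.0315:
  t   CF        PV=CF/(1+0.0315)^t    t·PV        t(t+1)·PV
  1       200.00       193.8924       193.8924         387.7848
  2       200.00       187.9713       375.9426       1,127.8278
  3       200.00       182.2310       546.6931       2,186.7722
  4       200.00       176.6660       706.6641       3,533.3207
  5       200.00       171.2710       856.3550       5,138.1300
  6       200.00       166.0407       996.2443       6,973.7101
  7       200.00       160.9702     1,126.7911       9,014.3288
  8    10,200.00     7,958.7766    63,670.2126     573,031.9138
  Σ                  9,197.8192    68,472.7952     601,393.7882
P = 9,197.8192.
Convexity = Σ t(t+1)·PV / [P·(1+y)²] = 601,393.7882 / (9,197.8192 × 1.063992) = 61.45194.

61.45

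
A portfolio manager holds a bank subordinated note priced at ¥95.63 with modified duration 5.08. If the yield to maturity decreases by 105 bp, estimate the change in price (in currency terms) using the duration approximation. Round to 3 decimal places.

Duration approximation: ΔP/P ≈ -D_mod · Δy = -5.08 × (-0.0105) = +0.053340.
ΔP ≈ 95.63 × (+0.053340) = +5.1009042.

+¥5.101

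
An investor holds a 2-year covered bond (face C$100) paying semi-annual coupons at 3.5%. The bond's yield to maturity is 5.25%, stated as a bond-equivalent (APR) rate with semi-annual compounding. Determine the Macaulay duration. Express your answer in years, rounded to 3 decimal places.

Periodic yield y = 0.02625. Discount each cash flow and weight by its period:
  t   CF        PV=CF/(1+0.02625)^t    t·PV
  1         1.75         1.7052         1.7052
  2         1.75         1.6616         3.3232
  3         1.75         1.6191         4.8574
  4       101.75        91.7322       366.9287
  Σ                     96.7182       376.8146
Price P = Σ PV = 96.7182.
Macaulay duration = Σ(t·PV) / P = 376.8146 / 96.7182 = 3.89601 half-year periods.
In years: 3.89601 / 2 = 1.94800 years.

1.948 years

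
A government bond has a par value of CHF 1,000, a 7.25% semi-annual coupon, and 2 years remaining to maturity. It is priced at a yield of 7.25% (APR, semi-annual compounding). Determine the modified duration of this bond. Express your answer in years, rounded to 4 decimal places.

Periodic yield y = 0.03625. First find Macaulay duration:
  t   CF        PV=CF/(1+0.03625)^t    t·PV
  1        36.25        34.9819        34.9819
  2        36.25        33.7582        67.5163
  3        36.25        32.5772        97.7317
  4     1,036.25       898.6827     3,594.7307
  Σ                  1,000.0000     3,794.9607
P = 1,000.0000; Macaulay duration = 3,794.9607 / 1,000.0000 = 3.79496 half-year periods = 1.89748 years.
Modified duration = D_Mac / (1 + y) = 1.89748 / 1.03625 = 1.83110 years.

1.8311 years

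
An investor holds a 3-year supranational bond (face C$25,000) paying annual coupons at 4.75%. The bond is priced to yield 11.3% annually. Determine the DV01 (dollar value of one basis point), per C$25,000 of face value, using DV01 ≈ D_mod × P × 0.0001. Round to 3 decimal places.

Periodic yield y = 0.113.
  t   CF        PV=CF/(1+0.113)^t    t·PV
  1     1,187.50     1,066.9362     1,066.9362
  2     1,187.50       958.6129     1,917.2259
  3    26,187.50    18,993.6551    56,980.9653
  Σ                 21,019.2042    59,965.1274
P = 21,019.2042; D_Mac = 2.85287 yrs; D_mod = 2.56323 yrs.
DV01 ≈ 2.56323 × 21,019.2042 × 0.0001 = 5.387702.

C$5.388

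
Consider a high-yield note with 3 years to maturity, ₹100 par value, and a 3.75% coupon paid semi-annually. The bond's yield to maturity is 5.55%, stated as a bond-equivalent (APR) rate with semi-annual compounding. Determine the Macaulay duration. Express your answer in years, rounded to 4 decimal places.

Periodic yield y = 0.02775. Discount each cash flow and weight by its period:
  t   CF        PV=CF/(1+0.02775)^t    t·PV
  1        1.875         1.8244         1.8244
  2        1.875         1.7751         3.5502
  3        1.875         1.7272         5.1816
  4        1.875         1.6805         6.7222
  5        1.875         1.6352         8.1759
  6      101.875        86.4456       518.6734
  Σ                     95.0880       544.1276
Price P = Σ PV = 95.0880.
Macaulay duration = Σ(t·PV) / P = 544.1276 / 95.0880 = 5.72236 half-year periods.
In years: 5.72236 / 2 = 2.86118 years.

2.8612 years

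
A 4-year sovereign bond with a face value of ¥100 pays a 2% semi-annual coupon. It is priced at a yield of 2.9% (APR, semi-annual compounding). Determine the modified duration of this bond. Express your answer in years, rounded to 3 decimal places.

3.806 years

Periodic yield y = 0.0145. First find Macaulay duration:
  t   CF        PV=CF/(1+0.0145)^t    t·PV
  1         1.00         0.9857         0.9857
  2         1.00         0.9716         1.9432
  3         1.00         0.9577         2.8732
  4         1.00         0.9440         3.7762
  5         1.00         0.9306         4.6528
  6         1.00         0.9172         5.5035
  7         1.00         0.9041         6.3290
  8       101.00        90.0129       720.1035
  Σ                     96.6240       746.1671
P = 96.6240; Macaulay duration = 746.1671 / 96.6240 = 7.72238 half-year periods = 3.86119 years.
Modified duration = D_Mac / (1 + y) = 3.86119 / 1.0145 = 3.80600 years.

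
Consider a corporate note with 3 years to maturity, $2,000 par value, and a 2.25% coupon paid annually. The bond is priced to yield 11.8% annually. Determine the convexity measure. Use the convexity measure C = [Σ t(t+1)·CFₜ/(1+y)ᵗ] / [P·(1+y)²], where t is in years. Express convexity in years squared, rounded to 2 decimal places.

With y = 0.118:
  t   CF        PV=CF/(1+0.118)^t    t·PV        t(t+1)·PV
  1        45.00        40.2504        40.2504          80.5009
  2        45.00        36.0022        72.0044         216.0131
  3     2,045.00     1,463.4163     4,390.2490      17,560.9962
  Σ                  1,539.6690     4,502.5039      17,857.5102
P = 1,539.6690.
Convexity = Σ t(t+1)·PV / [P·(1+y)²] = 17,857.5102 / (1,539.6690 × 1.249924) = 9.27919.

9.28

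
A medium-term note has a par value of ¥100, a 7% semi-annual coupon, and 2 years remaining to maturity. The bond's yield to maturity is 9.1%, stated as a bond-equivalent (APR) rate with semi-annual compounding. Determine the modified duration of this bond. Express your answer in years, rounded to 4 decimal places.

1.8160 years

Periodic yield y = 0.0455. First find Macaulay duration:
  t   CF        PV=CF/(1+0.0455)^t    t·PV
  1         3.50         3.3477         3.3477
  2         3.50         3.2020         6.4040
  3         3.50         3.0626         9.1879
  4       103.50        86.6252       346.5008
  Σ                     96.2375       365.4403
P = 96.2375; Macaulay duration = 365.4403 / 96.2375 = 3.79728 half-year periods = 1.89864 years.
Modified duration = D_Mac / (1 + y) = 1.89864 / 1.0455 = 1.81601 years.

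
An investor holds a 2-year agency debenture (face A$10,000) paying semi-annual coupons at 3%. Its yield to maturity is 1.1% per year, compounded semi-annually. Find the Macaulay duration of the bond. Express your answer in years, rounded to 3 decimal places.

Periodic yield y = 0.0055. Discount each cash flow and weight by its period:
  t   CF        PV=CF/(1+0.0055)^t    t·PV
  1       150.00       149.1795       149.1795
  2       150.00       148.3635       296.7270
  3       150.00       147.5520       442.6559
  4    10,150.00     9,929.7369    39,718.9477
  Σ                 10,374.8319    40,607.5102
Price P = Σ PV = 10,374.8319.
Macaulay duration = Σ(t·PV) / P = 40,607.5102 / 10,374.8319 = 3.91404 half-year periods.
In years: 3.91404 / 2 = 1.95702 years.

1.957 years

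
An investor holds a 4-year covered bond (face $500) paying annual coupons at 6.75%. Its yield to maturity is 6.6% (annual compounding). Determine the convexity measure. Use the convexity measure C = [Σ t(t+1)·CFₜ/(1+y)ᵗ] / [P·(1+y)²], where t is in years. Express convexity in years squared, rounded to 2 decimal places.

With y = 0.066:
  t   CF        PV=CF/(1+0.066)^t    t·PV        t(t+1)·PV
  1        33.75        31.6604        31.6604          63.3208
  2        33.75        29.7002        59.4004         178.2012
  3        33.75        27.8614        83.5841         334.3362
  4       533.75       413.3416     1,653.3662       8,266.8311
  Σ                    502.5635     1,828.0111       8,842.6893
P = 502.5635.
Convexity = Σ t(t+1)·PV / [P·(1+y)²] = 8,842.6893 / (502.5635 × 1.136356) = 15.48385.

15.48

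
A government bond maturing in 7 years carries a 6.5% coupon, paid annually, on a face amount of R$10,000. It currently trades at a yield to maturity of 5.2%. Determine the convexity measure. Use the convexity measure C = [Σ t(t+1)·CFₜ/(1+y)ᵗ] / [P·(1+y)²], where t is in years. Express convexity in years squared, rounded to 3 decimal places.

With y = 0.052:
  t   CF        PV=CF/(1+0.052)^t    t·PV        t(t+1)·PV
  1       650.00       617.8707       617.8707       1,235.7414
  2       650.00       587.3296     1,174.6592       3,523.9775
  3       650.00       558.2981     1,674.8943       6,699.5770
  4       650.00       530.7016     2,122.8064      10,614.0320
  5       650.00       504.4692     2,522.3460      15,134.0761
  6       650.00       479.5335     2,877.2008      20,140.4054
  7    10,650.00     7,468.6039    52,280.2275     418,241.8203
  Σ                 10,746.8066    63,270.0049     475,589.6297
P = 10,746.8066.
Convexity = Σ t(t+1)·PV / [P·(1+y)²] = 475,589.6297 / (10,746.8066 × 1.106704) = 39.98724.

39.987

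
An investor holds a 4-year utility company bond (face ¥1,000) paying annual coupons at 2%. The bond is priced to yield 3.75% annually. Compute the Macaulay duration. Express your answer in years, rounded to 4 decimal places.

Periodic yield y = 0.0375. Discount each cash flow and weight by its year:
  t   CF        PV=CF/(1+0.0375)^t    t·PV
  1        20.00        19.2771        19.2771
  2        20.00        18.5803        37.1607
  3        20.00        17.9088        53.7263
  4     1,020.00       880.3346     3,521.3382
  Σ                    936.1008     3,631.5023
Price P = Σ PV = 936.1008.
Macaulay duration = Σ(t·PV) / P = 3,631.5023 / 936.1008 = 3.87939 years.

3.8794 years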